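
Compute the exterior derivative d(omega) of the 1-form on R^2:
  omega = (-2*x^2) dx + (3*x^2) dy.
d(omega) = (6*x) dx ∧ dy

For a 1-form omega = sum_i f_i dx_i, the exterior derivative is
  d(omega) = sum_{i < j} (∂f_j/∂x_i - ∂f_i/∂x_j) dx_i ∧ dx_j.
  coefficient of dx ∧ dy: ∂f_2/∂x - ∂f_1/∂y = ∂(3*x^2)/∂x - ∂(-2*x^2)/∂y = 6*x
Assembling: d(omega) = (6*x) dx ∧ dy.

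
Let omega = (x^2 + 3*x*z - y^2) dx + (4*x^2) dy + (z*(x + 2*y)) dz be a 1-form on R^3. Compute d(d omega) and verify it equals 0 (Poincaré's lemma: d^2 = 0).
d(d omega) = 0

Step 1: d omega = sum_{i<j} (∂f_j/∂x_i - ∂f_i/∂x_j) dx_i ∧ dx_j:
  coeff of dx ∧ dy: 8*x + 2*y
  coeff of dx ∧ dz: -3*x + z
  coeff of dy ∧ dz: 2*z
Step 2: Apply d again to each 2-form coefficient. The only possible 3-form in R^3 is dx ∧ dy ∧ dz, with coefficient
  ∂(coeff of dy∧dz)/∂x - ∂(coeff of dx∧dz)/∂y + ∂(coeff of dx∧dy)/∂z
  = ∂/∂x (2*z) - ∂/∂y (-3*x + z) + ∂/∂z (8*x + 2*y).
Each of these terms simplifies to sums of mixed partials that cancel in pairs. The result is 0 (by equality of mixed partials for smooth functions — Schwarz / Clairaut).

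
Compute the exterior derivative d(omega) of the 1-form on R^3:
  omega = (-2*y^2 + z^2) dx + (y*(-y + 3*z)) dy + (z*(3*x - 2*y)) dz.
d(omega) = (4*y) dx ∧ dy + (z) dx ∧ dz + (-3*y - 2*z) dy ∧ dz

For a 1-form omega = sum_i f_i dx_i, the exterior derivative is
  d(omega) = sum_{i < j} (∂f_j/∂x_i - ∂f_i/∂x_j) dx_i ∧ dx_j.
  coefficient of dx ∧ dy: ∂f_2/∂x - ∂f_1/∂y = ∂(y*(-y + 3*z))/∂x - ∂(-2*y^2 + z^2)/∂y = 4*y
  coefficient of dx ∧ dz: ∂f_3/∂x - ∂f_1/∂z = ∂(z*(3*x - 2*y))/∂x - ∂(-2*y^2 + z^2)/∂z = z
  coefficient of dy ∧ dz: ∂f_3/∂y - ∂f_2/∂z = ∂(z*(3*x - 2*y))/∂y - ∂(y*(-y + 3*z))/∂z = -3*y - 2*z
Assembling: d(omega) = (4*y) dx ∧ dy + (z) dx ∧ dz + (-3*y - 2*z) dy ∧ dz.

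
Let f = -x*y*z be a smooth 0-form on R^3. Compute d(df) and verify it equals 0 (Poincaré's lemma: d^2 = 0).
d(df) = 0

Step 1: df = sum_i (∂f/∂x_i) dx_i = (-y*z) dx + (-x*z) dy + (-x*y) dz.
Step 2: Apply d again. Using the 1-form formula, the coefficient of dx ∧ dy in d(df) is ∂^2 f/∂x ∂y - ∂^2 f/∂y ∂x = (-z) - (-z) = 0 (equality of mixed partials for smooth f).
Similarly for dx ∧ dz and dy ∧ dz — all coefficients vanish. So d(df) = 0.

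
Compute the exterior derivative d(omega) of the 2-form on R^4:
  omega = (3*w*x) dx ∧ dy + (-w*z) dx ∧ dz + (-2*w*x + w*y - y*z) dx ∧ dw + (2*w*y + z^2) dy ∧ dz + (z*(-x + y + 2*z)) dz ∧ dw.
d(omega) = (-w + 3*x + z) dx ∧ dy ∧ dw + (y - 2*z) dx ∧ dz ∧ dw + (2*y + z) dy ∧ dz ∧ dw

For a 2-form omega = sum_{i<j} g_{ij} dx_i ∧ dx_j, the exterior derivative is
  d(omega) = sum_{i<j} d(g_{ij}) ∧ dx_i ∧ dx_j = sum_{i<j, k} (∂g_{ij}/∂x_k) dx_k ∧ dx_i ∧ dx_j.
Expand each term, using dx_k ∧ dx_i ∧ dx_j = sgn(permutation) dx_{(a)} ∧ dx_{(b)} ∧ dx_{(c)} with (a < b < c) sorted:
  d(3*w*x) includes (∂/∂w)(3*w*x) dw = (3*x) dw, which multiplied by dx ∧ dy gives (3*x) dx ∧ dy ∧ dw
  d(-w*z) includes (∂/∂w)(-w*z) dw = (-z) dw, which multiplied by dx ∧ dz gives (-z) dx ∧ dz ∧ dw
  d(-2*w*x + w*y - y*z) includes (∂/∂y)(-2*w*x + w*y - y*z) dy = (w - z) dy, which multiplied by dx ∧ dw gives (-w + z) dx ∧ dy ∧ dw
  d(-2*w*x + w*y - y*z) includes (∂/∂z)(-2*w*x + w*y - y*z) dz = (-y) dz, which multiplied by dx ∧ dw gives (y) dx ∧ dz ∧ dw
  d(2*w*y + z^2) includes (∂/∂w)(2*w*y + z^2) dw = (2*y) dw, which multiplied by dy ∧ dz gives (2*y) dy ∧ dz ∧ dw
  d(z*(-x + y + 2*z)) includes (∂/∂x)(z*(-x + y + 2*z)) dx = (-z) dx, which multiplied by dz ∧ dw gives (-z) dx ∧ dz ∧ dw
  d(z*(-x + y + 2*z)) includes (∂/∂y)(z*(-x + y + 2*z)) dy = (z) dy, which multiplied by dz ∧ dw gives (z) dy ∧ dz ∧ dw
Collecting like 3-forms: d(omega) = (-w + 3*x + z) dx ∧ dy ∧ dw + (y - 2*z) dx ∧ dz ∧ dw + (2*y + z) dy ∧ dz ∧ dw.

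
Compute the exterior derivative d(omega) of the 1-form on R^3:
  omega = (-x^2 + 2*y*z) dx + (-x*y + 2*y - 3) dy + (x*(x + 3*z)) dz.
d(omega) = (-y - 2*z) dx ∧ dy + (2*x - 2*y + 3*z) dx ∧ dz

For a 1-form omega = sum_i f_i dx_i, the exterior derivative is
  d(omega) = sum_{i < j} (∂f_j/∂x_i - ∂f_i/∂x_j) dx_i ∧ dx_j.
  coefficient of dx ∧ dy: ∂f_2/∂x - ∂f_1/∂y = ∂(-x*y + 2*y - 3)/∂x - ∂(-x^2 + 2*y*z)/∂y = -y - 2*z
  coefficient of dx ∧ dz: ∂f_3/∂x - ∂f_1/∂z = ∂(x*(x + 3*z))/∂x - ∂(-x^2 + 2*y*z)/∂z = 2*x - 2*y + 3*z
Assembling: d(omega) = (-y - 2*z) dx ∧ dy + (2*x - 2*y + 3*z) dx ∧ dz.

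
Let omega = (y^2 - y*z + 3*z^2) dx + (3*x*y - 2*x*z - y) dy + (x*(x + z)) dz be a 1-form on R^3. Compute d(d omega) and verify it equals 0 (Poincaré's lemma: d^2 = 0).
d(d omega) = 0

Step 1: d omega = sum_{i<j} (∂f_j/∂x_i - ∂f_i/∂x_j) dx_i ∧ dx_j:
  coeff of dx ∧ dy: y - z
  coeff of dx ∧ dz: 2*x + y - 5*z
  coeff of dy ∧ dz: 2*x
Step 2: Apply d again to each 2-form coefficient. The only possible 3-form in R^3 is dx ∧ dy ∧ dz, with coefficient
  ∂(coeff of dy∧dz)/∂x - ∂(coeff of dx∧dz)/∂y + ∂(coeff of dx∧dy)/∂z
  = ∂/∂x (2*x) - ∂/∂y (2*x + y - 5*z) + ∂/∂z (y - z).
Each of these terms simplifies to sums of mixed partials that cancel in pairs. The result is 0 (by equality of mixed partials for smooth functions — Schwarz / Clairaut).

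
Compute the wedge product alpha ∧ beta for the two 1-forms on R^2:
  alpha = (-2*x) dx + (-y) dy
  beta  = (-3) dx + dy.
alpha ∧ beta = (-2*x - 3*y) dx ∧ dy

Distribute the wedge, using dx_i ∧ dx_j = -dx_j ∧ dx_i and dx_i ∧ dx_i = 0. For each pair (i, j) with i < j, the coefficient of dx_i ∧ dx_j in alpha ∧ beta is (alpha_i * beta_j - alpha_j * beta_i). Collecting: alpha ∧ beta = (-2*x - 3*y) dx ∧ dy.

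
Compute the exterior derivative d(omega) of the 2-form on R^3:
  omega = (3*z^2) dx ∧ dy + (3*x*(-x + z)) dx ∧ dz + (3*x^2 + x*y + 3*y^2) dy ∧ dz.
d(omega) = (6*x + y + 6*z) dx ∧ dy ∧ dz

For a 2-form omega = sum_{i<j} g_{ij} dx_i ∧ dx_j, the exterior derivative is
  d(omega) = sum_{i<j} d(g_{ij}) ∧ dx_i ∧ dx_j = sum_{i<j, k} (∂g_{ij}/∂x_k) dx_k ∧ dx_i ∧ dx_j.
Expand each term, using dx_k ∧ dx_i ∧ dx_j = sgn(permutation) dx_{(a)} ∧ dx_{(b)} ∧ dx_{(c)} with (a < b < c) sorted:
  d(3*z^2) includes (∂/∂z)(3*z^2) dz = (6*z) dz, which multiplied by dx ∧ dy gives (6*z) dx ∧ dy ∧ dz
  d(3*x^2 + x*y + 3*y^2) includes (∂/∂x)(3*x^2 + x*y + 3*y^2) dx = (6*x + y) dx, which multiplied by dy ∧ dz gives (6*x + y) dx ∧ dy ∧ dz
Collecting like 3-forms: d(omega) = (6*x + y + 6*z) dx ∧ dy ∧ dz.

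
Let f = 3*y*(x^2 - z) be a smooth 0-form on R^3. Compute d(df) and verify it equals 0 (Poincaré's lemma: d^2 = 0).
d(df) = 0

Step 1: df = sum_i (∂f/∂x_i) dx_i = (6*x*y) dx + (3*x^2 - 3*z) dy + (-3*y) dz.
Step 2: Apply d again. Using the 1-form formula, the coefficient of dx ∧ dy in d(df) is ∂^2 f/∂x ∂y - ∂^2 f/∂y ∂x = (6*x) - (6*x) = 0 (equality of mixed partials for smooth f).
Similarly for dx ∧ dz and dy ∧ dz — all coefficients vanish. So d(df) = 0.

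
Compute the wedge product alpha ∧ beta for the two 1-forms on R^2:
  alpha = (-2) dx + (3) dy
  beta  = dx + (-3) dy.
alpha ∧ beta = (3) dx ∧ dy

Distribute the wedge, using dx_i ∧ dx_j = -dx_j ∧ dx_i and dx_i ∧ dx_i = 0. For each pair (i, j) with i < j, the coefficient of dx_i ∧ dx_j in alpha ∧ beta is (alpha_i * beta_j - alpha_j * beta_i). Collecting: alpha ∧ beta = (3) dx ∧ dy.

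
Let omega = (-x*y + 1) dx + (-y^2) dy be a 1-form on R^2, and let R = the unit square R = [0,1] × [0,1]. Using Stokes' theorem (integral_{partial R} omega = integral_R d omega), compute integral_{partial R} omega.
integral_(partial R) omega = 1/2

Stokes: integral_partial_R omega = integral_R d omega with d omega = (∂Q/∂x - ∂P/∂y) dx ∧ dy.
  ∂Q/∂x = 0
  ∂P/∂y = -x
  integrand = ∂Q/∂x - ∂P/∂y = x.
Integrating over R: integral_0^1 integral_0^1 (x) dx dy = 1/2.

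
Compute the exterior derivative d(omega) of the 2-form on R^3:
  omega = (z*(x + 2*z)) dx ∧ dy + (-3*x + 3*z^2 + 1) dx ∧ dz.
d(omega) = (x + 4*z) dx ∧ dy ∧ dz

For a 2-form omega = sum_{i<j} g_{ij} dx_i ∧ dx_j, the exterior derivative is
  d(omega) = sum_{i<j} d(g_{ij}) ∧ dx_i ∧ dx_j = sum_{i<j, k} (∂g_{ij}/∂x_k) dx_k ∧ dx_i ∧ dx_j.
Expand each term, using dx_k ∧ dx_i ∧ dx_j = sgn(permutation) dx_{(a)} ∧ dx_{(b)} ∧ dx_{(c)} with (a < b < c) sorted:
  d(z*(x + 2*z)) includes (∂/∂z)(z*(x + 2*z)) dz = (x + 4*z) dz, which multiplied by dx ∧ dy gives (x + 4*z) dx ∧ dy ∧ dz
Collecting like 3-forms: d(omega) = (x + 4*z) dx ∧ dy ∧ dz.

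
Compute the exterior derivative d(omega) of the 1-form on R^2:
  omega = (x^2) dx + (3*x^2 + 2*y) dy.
d(omega) = (6*x) dx ∧ dy

For a 1-form omega = sum_i f_i dx_i, the exterior derivative is
  d(omega) = sum_{i < j} (∂f_j/∂x_i - ∂f_i/∂x_j) dx_i ∧ dx_j.
  coefficient of dx ∧ dy: ∂f_2/∂x - ∂f_1/∂y = ∂(3*x^2 + 2*y)/∂x - ∂(x^2)/∂y = 6*x
Assembling: d(omega) = (6*x) dx ∧ dy.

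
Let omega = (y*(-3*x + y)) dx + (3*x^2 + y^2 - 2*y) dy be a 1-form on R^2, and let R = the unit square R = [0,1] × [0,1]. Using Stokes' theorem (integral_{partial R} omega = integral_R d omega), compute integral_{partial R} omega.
integral_(partial R) omega = 7/2

Stokes: integral_partial_R omega = integral_R d omega with d omega = (∂Q/∂x - ∂P/∂y) dx ∧ dy.
  ∂Q/∂x = 6*x
  ∂P/∂y = -3*x + 2*y
  integrand = ∂Q/∂x - ∂P/∂y = 9*x - 2*y.
Integrating over R: integral_0^1 integral_0^1 (9*x - 2*y) dx dy = 7/2.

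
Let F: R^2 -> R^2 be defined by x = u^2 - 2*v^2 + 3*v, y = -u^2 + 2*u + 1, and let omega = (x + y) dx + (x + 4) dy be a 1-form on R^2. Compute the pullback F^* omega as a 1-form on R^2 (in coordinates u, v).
F^* omega = (-2*u^3 + 6*u^2 - 6*u - 4*v^2 + 6*v + 8) du + (-8*u*v + 6*u + 8*v^3 - 18*v^2 + 5*v + 3) dv

Using F^*(f dg) = (f ∘ F) d(g ∘ F), substitute each coordinate x_i by F_i(u, v) in f_i, and replace dx_i by d F_i = (∂F_i/∂u) du + (∂F_i/∂v) dv.
  For the x component: f_1(F) = 2*u - 2*v^2 + 3*v + 1; d F_1 = (2*u) du + (3 - 4*v) dv
  For the y component: f_2(F) = u^2 - 2*v^2 + 3*v + 4; d F_2 = (2 - 2*u) du + (0) dv
Combining and collecting du, dv coefficients:
  coeff of du: -2*u^3 + 6*u^2 - 6*u - 4*v^2 + 6*v + 8
  coeff of dv: -8*u*v + 6*u + 8*v^3 - 18*v^2 + 5*v + 3
F^* omega = (-2*u^3 + 6*u^2 - 6*u - 4*v^2 + 6*v + 8) du + (-8*u*v + 6*u + 8*v^3 - 18*v^2 + 5*v + 3) dv.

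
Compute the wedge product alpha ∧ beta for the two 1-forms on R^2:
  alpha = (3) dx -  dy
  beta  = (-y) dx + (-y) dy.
alpha ∧ beta = (-4*y) dx ∧ dy

Distribute the wedge, using dx_i ∧ dx_j = -dx_j ∧ dx_i and dx_i ∧ dx_i = 0. For each pair (i, j) with i < j, the coefficient of dx_i ∧ dx_j in alpha ∧ beta is (alpha_i * beta_j - alpha_j * beta_i). Collecting: alpha ∧ beta = (-4*y) dx ∧ dy.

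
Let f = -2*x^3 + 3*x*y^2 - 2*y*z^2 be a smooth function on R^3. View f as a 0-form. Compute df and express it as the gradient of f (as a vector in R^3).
df = (-6*x^2 + 3*y^2) dx + (6*x*y - 2*z^2) dy + (-4*y*z) dz; grad f = (-6*x^2 + 3*y^2, 6*x*y - 2*z^2, -4*y*z)

For a 0-form f, d f = (∂f/∂x) dx + (∂f/∂y) dy + (∂f/∂z) dz. The components of the vector representation are exactly the entries of grad f in Cartesian coordinates:
  ∂f/∂x = -6*x^2 + 3*y^2
  ∂f/∂y = 6*x*y - 2*z^2
  ∂f/∂z = -4*y*z.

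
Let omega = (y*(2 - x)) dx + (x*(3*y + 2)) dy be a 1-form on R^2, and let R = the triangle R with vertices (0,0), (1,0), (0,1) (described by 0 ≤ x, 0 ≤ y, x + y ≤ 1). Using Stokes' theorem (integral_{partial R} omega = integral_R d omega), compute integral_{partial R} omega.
integral_(partial R) omega = 2/3

Stokes: integral_partial_R omega = integral_R d omega with d omega = (∂Q/∂x - ∂P/∂y) dx ∧ dy.
  ∂Q/∂x = 3*y + 2
  ∂P/∂y = 2 - x
  integrand = ∂Q/∂x - ∂P/∂y = x + 3*y.
Integrating over R: integral_0^1 integral_0^{1-x} (x + 3*y) dy dx = 2/3.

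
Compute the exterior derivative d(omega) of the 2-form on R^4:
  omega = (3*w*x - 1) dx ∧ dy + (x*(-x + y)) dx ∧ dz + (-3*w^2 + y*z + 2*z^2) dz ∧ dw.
d(omega) = (3*x) dx ∧ dy ∧ dw + (-x) dx ∧ dy ∧ dz + (z) dy ∧ dz ∧ dw

For a 2-form omega = sum_{i<j} g_{ij} dx_i ∧ dx_j, the exterior derivative is
  d(omega) = sum_{i<j} d(g_{ij}) ∧ dx_i ∧ dx_j = sum_{i<j, k} (∂g_{ij}/∂x_k) dx_k ∧ dx_i ∧ dx_j.
Expand each term, using dx_k ∧ dx_i ∧ dx_j = sgn(permutation) dx_{(a)} ∧ dx_{(b)} ∧ dx_{(c)} with (a < b < c) sorted:
  d(3*w*x - 1) includes (∂/∂w)(3*w*x - 1) dw = (3*x) dw, which multiplied by dx ∧ dy gives (3*x) dx ∧ dy ∧ dw
  d(x*(-x + y)) includes (∂/∂y)(x*(-x + y)) dy = (x) dy, which multiplied by dx ∧ dz gives (-x) dx ∧ dy ∧ dz
  d(-3*w^2 + y*z + 2*z^2) includes (∂/∂y)(-3*w^2 + y*z + 2*z^2) dy = (z) dy, which multiplied by dz ∧ dw gives (z) dy ∧ dz ∧ dw
Collecting like 3-forms: d(omega) = (3*x) dx ∧ dy ∧ dw + (-x) dx ∧ dy ∧ dz + (z) dy ∧ dz ∧ dw.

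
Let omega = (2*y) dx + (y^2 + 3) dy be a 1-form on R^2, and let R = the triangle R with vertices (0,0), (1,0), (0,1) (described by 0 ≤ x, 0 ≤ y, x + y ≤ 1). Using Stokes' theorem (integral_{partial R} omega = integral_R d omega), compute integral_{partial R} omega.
integral_(partial R) omega = -1

Stokes: integral_partial_R omega = integral_R d omega with d omega = (∂Q/∂x - ∂P/∂y) dx ∧ dy.
  ∂Q/∂x = 0
  ∂P/∂y = 2
  integrand = ∂Q/∂x - ∂P/∂y = -2.
Integrating over R: integral_0^1 integral_0^{1-x} (-2) dy dx = -1.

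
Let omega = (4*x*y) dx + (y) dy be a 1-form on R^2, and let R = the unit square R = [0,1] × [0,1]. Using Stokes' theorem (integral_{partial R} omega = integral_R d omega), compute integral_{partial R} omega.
integral_(partial R) omega = -2

Stokes: integral_partial_R omega = integral_R d omega with d omega = (∂Q/∂x - ∂P/∂y) dx ∧ dy.
  ∂Q/∂x = 0
  ∂P/∂y = 4*x
  integrand = ∂Q/∂x - ∂P/∂y = -4*x.
Integrating over R: integral_0^1 integral_0^1 (-4*x) dx dy = -2.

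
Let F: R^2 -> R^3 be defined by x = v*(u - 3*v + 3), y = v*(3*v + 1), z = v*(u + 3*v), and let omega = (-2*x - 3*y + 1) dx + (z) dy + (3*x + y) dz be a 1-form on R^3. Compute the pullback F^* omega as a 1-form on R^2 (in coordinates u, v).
F^* omega = (v*(u*v - 9*v^2 + v + 1)) du + (u^2*v + 27*u*v^2 - 4*u*v + u + 108*v^2 - 33*v + 3) dv

Using F^*(f dg) = (f ∘ F) d(g ∘ F), substitute each coordinate x_i by F_i(u, v) in f_i, and replace dx_i by d F_i = (∂F_i/∂u) du + (∂F_i/∂v) dv.
  For the x component: f_1(F) = -2*u*v - 3*v^2 - 9*v + 1; d F_1 = (v) du + (u - 6*v + 3) dv
  For the y component: f_2(F) = v*(u + 3*v); d F_2 = (0) du + (6*v + 1) dv
  For the z component: f_3(F) = v*(3*u - 6*v + 10); d F_3 = (v) du + (u + 6*v) dv
Combining and collecting du, dv coefficients:
  coeff of du: v*(u*v - 9*v^2 + v + 1)
  coeff of dv: u^2*v + 27*u*v^2 - 4*u*v + u + 108*v^2 - 33*v + 3
F^* omega = (v*(u*v - 9*v^2 + v + 1)) du + (u^2*v + 27*u*v^2 - 4*u*v + u + 108*v^2 - 33*v + 3) dv.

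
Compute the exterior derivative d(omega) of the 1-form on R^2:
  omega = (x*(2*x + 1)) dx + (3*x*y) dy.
d(omega) = (3*y) dx ∧ dy

For a 1-form omega = sum_i f_i dx_i, the exterior derivative is
  d(omega) = sum_{i < j} (∂f_j/∂x_i - ∂f_i/∂x_j) dx_i ∧ dx_j.
  coefficient of dx ∧ dy: ∂f_2/∂x - ∂f_1/∂y = ∂(3*x*y)/∂x - ∂(x*(2*x + 1))/∂y = 3*y
Assembling: d(omega) = (3*y) dx ∧ dy.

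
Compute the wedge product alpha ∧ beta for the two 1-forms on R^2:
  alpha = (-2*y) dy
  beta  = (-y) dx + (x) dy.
alpha ∧ beta = (-2*y^2) dx ∧ dy

Distribute the wedge, using dx_i ∧ dx_j = -dx_j ∧ dx_i and dx_i ∧ dx_i = 0. For each pair (i, j) with i < j, the coefficient of dx_i ∧ dx_j in alpha ∧ beta is (alpha_i * beta_j - alpha_j * beta_i). Collecting: alpha ∧ beta = (-2*y^2) dx ∧ dy.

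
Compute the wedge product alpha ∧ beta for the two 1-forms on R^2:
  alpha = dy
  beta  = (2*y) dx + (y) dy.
alpha ∧ beta = (-2*y) dx ∧ dy

Distribute the wedge, using dx_i ∧ dx_j = -dx_j ∧ dx_i and dx_i ∧ dx_i = 0. For each pair (i, j) with i < j, the coefficient of dx_i ∧ dx_j in alpha ∧ beta is (alpha_i * beta_j - alpha_j * beta_i). Collecting: alpha ∧ beta = (-2*y) dx ∧ dy.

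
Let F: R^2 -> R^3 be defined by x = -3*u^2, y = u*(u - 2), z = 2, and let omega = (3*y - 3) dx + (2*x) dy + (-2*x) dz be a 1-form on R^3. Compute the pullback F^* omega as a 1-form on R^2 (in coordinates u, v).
F^* omega = (6*u*(-5*u^2 + 8*u + 3)) du

Using F^*(f dg) = (f ∘ F) d(g ∘ F), substitute each coordinate x_i by F_i(u, v) in f_i, and replace dx_i by d F_i = (∂F_i/∂u) du + (∂F_i/∂v) dv.
  For the x component: f_1(F) = 3*u^2 - 6*u - 3; d F_1 = (-6*u) du + (0) dv
  For the y component: f_2(F) = -6*u^2; d F_2 = (2*u - 2) du + (0) dv
  For the z component: f_3(F) = 6*u^2; d F_3 = (0) du + (0) dv
Combining and collecting du, dv coefficients:
  coeff of du: 6*u*(-5*u^2 + 8*u + 3)
  coeff of dv: 0
F^* omega = (6*u*(-5*u^2 + 8*u + 3)) du.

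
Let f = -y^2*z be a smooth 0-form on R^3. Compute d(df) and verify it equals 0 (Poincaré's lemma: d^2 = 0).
d(df) = 0

Step 1: df = sum_i (∂f/∂x_i) dx_i = (0) dx + (-2*y*z) dy + (-y^2) dz.
Step 2: Apply d again. Using the 1-form formula, the coefficient of dx ∧ dy in d(df) is ∂^2 f/∂x ∂y - ∂^2 f/∂y ∂x = (0) - (0) = 0 (equality of mixed partials for smooth f).
Similarly for dx ∧ dz and dy ∧ dz — all coefficients vanish. So d(df) = 0.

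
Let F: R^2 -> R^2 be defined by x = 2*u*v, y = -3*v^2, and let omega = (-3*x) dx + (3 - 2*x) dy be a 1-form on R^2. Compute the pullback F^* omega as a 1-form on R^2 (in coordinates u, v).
F^* omega = (-12*u*v^2) du + (6*v*(-2*u^2 + 4*u*v - 3)) dv

Using F^*(f dg) = (f ∘ F) d(g ∘ F), substitute each coordinate x_i by F_i(u, v) in f_i, and replace dx_i by d F_i = (∂F_i/∂u) du + (∂F_i/∂v) dv.
  For the x component: f_1(F) = -6*u*v; d F_1 = (2*v) du + (2*u) dv
  For the y component: f_2(F) = -4*u*v + 3; d F_2 = (0) du + (-6*v) dv
Combining and collecting du, dv coefficients:
  coeff of du: -12*u*v^2
  coeff of dv: 6*v*(-2*u^2 + 4*u*v - 3)
F^* omega = (-12*u*v^2) du + (6*v*(-2*u^2 + 4*u*v - 3)) dv.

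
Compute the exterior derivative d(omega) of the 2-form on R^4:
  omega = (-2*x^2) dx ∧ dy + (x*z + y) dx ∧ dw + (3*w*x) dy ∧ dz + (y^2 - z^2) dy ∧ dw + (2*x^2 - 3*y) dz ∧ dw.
d(omega) = (-1) dx ∧ dy ∧ dw + (3*x) dx ∧ dz ∧ dw + (3*w) dx ∧ dy ∧ dz + (3*x + 2*z - 3) dy ∧ dz ∧ dw

For a 2-form omega = sum_{i<j} g_{ij} dx_i ∧ dx_j, the exterior derivative is
  d(omega) = sum_{i<j} d(g_{ij}) ∧ dx_i ∧ dx_j = sum_{i<j, k} (∂g_{ij}/∂x_k) dx_k ∧ dx_i ∧ dx_j.
Expand each term, using dx_k ∧ dx_i ∧ dx_j = sgn(permutation) dx_{(a)} ∧ dx_{(b)} ∧ dx_{(c)} with (a < b < c) sorted:
  d(x*z + y) includes (∂/∂y)(x*z + y) dy = (1) dy, which multiplied by dx ∧ dw gives (-1) dx ∧ dy ∧ dw
  d(x*z + y) includes (∂/∂z)(x*z + y) dz = (x) dz, which multiplied by dx ∧ dw gives (-x) dx ∧ dz ∧ dw
  d(3*w*x) includes (∂/∂x)(3*w*x) dx = (3*w) dx, which multiplied by dy ∧ dz gives (3*w) dx ∧ dy ∧ dz
  d(3*w*x) includes (∂/∂w)(3*w*x) dw = (3*x) dw, which multiplied by dy ∧ dz gives (3*x) dy ∧ dz ∧ dw
  d(y^2 - z^2) includes (∂/∂z)(y^2 - z^2) dz = (-2*z) dz, which multiplied by dy ∧ dw gives (2*z) dy ∧ dz ∧ dw
  d(2*x^2 - 3*y) includes (∂/∂x)(2*x^2 - 3*y) dx = (4*x) dx, which multiplied by dz ∧ dw gives (4*x) dx ∧ dz ∧ dw
  d(2*x^2 - 3*y) includes (∂/∂y)(2*x^2 - 3*y) dy = (-3) dy, which multiplied by dz ∧ dw gives (-3) dy ∧ dz ∧ dw
Collecting like 3-forms: d(omega) = (-1) dx ∧ dy ∧ dw + (3*x) dx ∧ dz ∧ dw + (3*w) dx ∧ dy ∧ dz + (3*x + 2*z - 3) dy ∧ dz ∧ dw.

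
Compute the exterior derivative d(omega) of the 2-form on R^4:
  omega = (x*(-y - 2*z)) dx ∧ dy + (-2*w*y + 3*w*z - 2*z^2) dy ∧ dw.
d(omega) = (-2*x) dx ∧ dy ∧ dz + (-3*w + 4*z) dy ∧ dz ∧ dw

For a 2-form omega = sum_{i<j} g_{ij} dx_i ∧ dx_j, the exterior derivative is
  d(omega) = sum_{i<j} d(g_{ij}) ∧ dx_i ∧ dx_j = sum_{i<j, k} (∂g_{ij}/∂x_k) dx_k ∧ dx_i ∧ dx_j.
Expand each term, using dx_k ∧ dx_i ∧ dx_j = sgn(permutation) dx_{(a)} ∧ dx_{(b)} ∧ dx_{(c)} with (a < b < c) sorted:
  d(x*(-y - 2*z)) includes (∂/∂z)(x*(-y - 2*z)) dz = (-2*x) dz, which multiplied by dx ∧ dy gives (-2*x) dx ∧ dy ∧ dz
  d(-2*w*y + 3*w*z - 2*z^2) includes (∂/∂z)(-2*w*y + 3*w*z - 2*z^2) dz = (3*w - 4*z) dz, which multiplied by dy ∧ dw gives (-3*w + 4*z) dy ∧ dz ∧ dw
Collecting like 3-forms: d(omega) = (-2*x) dx ∧ dy ∧ dz + (-3*w + 4*z) dy ∧ dz ∧ dw.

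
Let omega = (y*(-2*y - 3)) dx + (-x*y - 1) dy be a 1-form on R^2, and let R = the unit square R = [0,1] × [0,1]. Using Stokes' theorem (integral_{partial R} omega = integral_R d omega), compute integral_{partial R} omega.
integral_(partial R) omega = 9/2

Stokes: integral_partial_R omega = integral_R d omega with d omega = (∂Q/∂x - ∂P/∂y) dx ∧ dy.
  ∂Q/∂x = -y
  ∂P/∂y = -4*y - 3
  integrand = ∂Q/∂x - ∂P/∂y = 3*y + 3.
Integrating over R: integral_0^1 integral_0^1 (3*y + 3) dx dy = 9/2.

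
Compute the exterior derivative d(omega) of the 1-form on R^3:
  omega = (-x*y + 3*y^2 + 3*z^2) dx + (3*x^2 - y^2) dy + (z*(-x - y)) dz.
d(omega) = (7*x - 6*y) dx ∧ dy + (-7*z) dx ∧ dz + (-z) dy ∧ dz

For a 1-form omega = sum_i f_i dx_i, the exterior derivative is
  d(omega) = sum_{i < j} (∂f_j/∂x_i - ∂f_i/∂x_j) dx_i ∧ dx_j.
  coefficient of dx ∧ dy: ∂f_2/∂x - ∂f_1/∂y = ∂(3*x^2 - y^2)/∂x - ∂(-x*y + 3*y^2 + 3*z^2)/∂y = 7*x - 6*y
  coefficient of dx ∧ dz: ∂f_3/∂x - ∂f_1/∂z = ∂(z*(-x - y))/∂x - ∂(-x*y + 3*y^2 + 3*z^2)/∂z = -7*z
  coefficient of dy ∧ dz: ∂f_3/∂y - ∂f_2/∂z = ∂(z*(-x - y))/∂y - ∂(3*x^2 - y^2)/∂z = -z
Assembling: d(omega) = (7*x - 6*y) dx ∧ dy + (-7*z) dx ∧ dz + (-z) dy ∧ dz.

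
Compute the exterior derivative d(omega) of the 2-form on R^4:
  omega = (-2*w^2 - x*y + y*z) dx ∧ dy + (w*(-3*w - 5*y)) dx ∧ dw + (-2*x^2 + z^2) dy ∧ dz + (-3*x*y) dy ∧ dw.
d(omega) = (-4*x + y) dx ∧ dy ∧ dz + (w - 3*y) dx ∧ dy ∧ dw

For a 2-form omega = sum_{i<j} g_{ij} dx_i ∧ dx_j, the exterior derivative is
  d(omega) = sum_{i<j} d(g_{ij}) ∧ dx_i ∧ dx_j = sum_{i<j, k} (∂g_{ij}/∂x_k) dx_k ∧ dx_i ∧ dx_j.
Expand each term, using dx_k ∧ dx_i ∧ dx_j = sgn(permutation) dx_{(a)} ∧ dx_{(b)} ∧ dx_{(c)} with (a < b < c) sorted:
  d(-2*w^2 - x*y + y*z) includes (∂/∂z)(-2*w^2 - x*y + y*z) dz = (y) dz, which multiplied by dx ∧ dy gives (y) dx ∧ dy ∧ dz
  d(-2*w^2 - x*y + y*z) includes (∂/∂w)(-2*w^2 - x*y + y*z) dw = (-4*w) dw, which multiplied by dx ∧ dy gives (-4*w) dx ∧ dy ∧ dw
  d(w*(-3*w - 5*y)) includes (∂/∂y)(w*(-3*w - 5*y)) dy = (-5*w) dy, which multiplied by dx ∧ dw gives (5*w) dx ∧ dy ∧ dw
  d(-2*x^2 + z^2) includes (∂/∂x)(-2*x^2 + z^2) dx = (-4*x) dx, which multiplied by dy ∧ dz gives (-4*x) dx ∧ dy ∧ dz
  d(-3*x*y) includes (∂/∂x)(-3*x*y) dx = (-3*y) dx, which multiplied by dy ∧ dw gives (-3*y) dx ∧ dy ∧ dw
Collecting like 3-forms: d(omega) = (-4*x + y) dx ∧ dy ∧ dz + (w - 3*y) dx ∧ dy ∧ dw.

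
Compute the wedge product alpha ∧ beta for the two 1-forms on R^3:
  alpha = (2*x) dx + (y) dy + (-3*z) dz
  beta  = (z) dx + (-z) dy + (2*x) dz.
alpha ∧ beta = (-z*(2*x + y)) dx ∧ dy + (4*x^2 + 3*z^2) dx ∧ dz + (2*x*y - 3*z^2) dy ∧ dz

Distribute the wedge, using dx_i ∧ dx_j = -dx_j ∧ dx_i and dx_i ∧ dx_i = 0. For each pair (i, j) with i < j, the coefficient of dx_i ∧ dx_j in alpha ∧ beta is (alpha_i * beta_j - alpha_j * beta_i). Collecting: alpha ∧ beta = (-z*(2*x + y)) dx ∧ dy + (4*x^2 + 3*z^2) dx ∧ dz + (2*x*y - 3*z^2) dy ∧ dz.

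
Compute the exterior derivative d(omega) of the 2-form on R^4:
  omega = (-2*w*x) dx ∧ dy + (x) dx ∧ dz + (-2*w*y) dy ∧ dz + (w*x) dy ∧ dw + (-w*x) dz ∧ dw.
d(omega) = (w - 2*x) dx ∧ dy ∧ dw + (-2*y) dy ∧ dz ∧ dw + (-w) dx ∧ dz ∧ dw

For a 2-form omega = sum_{i<j} g_{ij} dx_i ∧ dx_j, the exterior derivative is
  d(omega) = sum_{i<j} d(g_{ij}) ∧ dx_i ∧ dx_j = sum_{i<j, k} (∂g_{ij}/∂x_k) dx_k ∧ dx_i ∧ dx_j.
Expand each term, using dx_k ∧ dx_i ∧ dx_j = sgn(permutation) dx_{(a)} ∧ dx_{(b)} ∧ dx_{(c)} with (a < b < c) sorted:
  d(-2*w*x) includes (∂/∂w)(-2*w*x) dw = (-2*x) dw, which multiplied by dx ∧ dy gives (-2*x) dx ∧ dy ∧ dw
  d(-2*w*y) includes (∂/∂w)(-2*w*y) dw = (-2*y) dw, which multiplied by dy ∧ dz gives (-2*y) dy ∧ dz ∧ dw
  d(w*x) includes (∂/∂x)(w*x) dx = (w) dx, which multiplied by dy ∧ dw gives (w) dx ∧ dy ∧ dw
  d(-w*x) includes (∂/∂x)(-w*x) dx = (-w) dx, which multiplied by dz ∧ dw gives (-w) dx ∧ dz ∧ dw
Collecting like 3-forms: d(omega) = (w - 2*x) dx ∧ dy ∧ dw + (-2*y) dy ∧ dz ∧ dw + (-w) dx ∧ dz ∧ dw.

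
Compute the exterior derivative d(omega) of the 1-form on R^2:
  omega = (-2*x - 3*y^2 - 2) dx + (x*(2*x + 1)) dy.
d(omega) = (4*x + 6*y + 1) dx ∧ dy

For a 1-form omega = sum_i f_i dx_i, the exterior derivative is
  d(omega) = sum_{i < j} (∂f_j/∂x_i - ∂f_i/∂x_j) dx_i ∧ dx_j.
  coefficient of dx ∧ dy: ∂f_2/∂x - ∂f_1/∂y = ∂(x*(2*x + 1))/∂x - ∂(-2*x - 3*y^2 - 2)/∂y = 4*x + 6*y + 1
Assembling: d(omega) = (4*x + 6*y + 1) dx ∧ dy.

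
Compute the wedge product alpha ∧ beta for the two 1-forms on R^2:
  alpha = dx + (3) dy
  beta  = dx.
alpha ∧ beta = (-3) dx ∧ dy

Distribute the wedge, using dx_i ∧ dx_j = -dx_j ∧ dx_i and dx_i ∧ dx_i = 0. For each pair (i, j) with i < j, the coefficient of dx_i ∧ dx_j in alpha ∧ beta is (alpha_i * beta_j - alpha_j * beta_i). Collecting: alpha ∧ beta = (-3) dx ∧ dy.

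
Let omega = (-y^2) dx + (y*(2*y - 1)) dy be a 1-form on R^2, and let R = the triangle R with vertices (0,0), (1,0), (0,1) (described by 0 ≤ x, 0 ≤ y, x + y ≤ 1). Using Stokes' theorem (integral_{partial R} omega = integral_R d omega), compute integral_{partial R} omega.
integral_(partial R) omega = 1/3

Stokes: integral_partial_R omega = integral_R d omega with d omega = (∂Q/∂x - ∂P/∂y) dx ∧ dy.
  ∂Q/∂x = 0
  ∂P/∂y = -2*y
  integrand = ∂Q/∂x - ∂P/∂y = 2*y.
Integrating over R: integral_0^1 integral_0^{1-x} (2*y) dy dx = 1/3.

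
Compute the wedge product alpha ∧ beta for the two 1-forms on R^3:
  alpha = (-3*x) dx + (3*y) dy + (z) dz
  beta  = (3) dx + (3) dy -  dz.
alpha ∧ beta = (-9*x - 9*y) dx ∧ dy + (3*x - 3*z) dx ∧ dz + (-3*y - 3*z) dy ∧ dz

Distribute the wedge, using dx_i ∧ dx_j = -dx_j ∧ dx_i and dx_i ∧ dx_i = 0. For each pair (i, j) with i < j, the coefficient of dx_i ∧ dx_j in alpha ∧ beta is (alpha_i * beta_j - alpha_j * beta_i). Collecting: alpha ∧ beta = (-9*x - 9*y) dx ∧ dy + (3*x - 3*z) dx ∧ dz + (-3*y - 3*z) dy ∧ dz.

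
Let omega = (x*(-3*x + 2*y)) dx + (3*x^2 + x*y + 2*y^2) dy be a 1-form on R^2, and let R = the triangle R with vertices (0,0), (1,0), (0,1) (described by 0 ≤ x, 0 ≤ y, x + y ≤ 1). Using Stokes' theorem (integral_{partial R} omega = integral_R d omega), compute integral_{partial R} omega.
integral_(partial R) omega = 5/6

Stokes: integral_partial_R omega = integral_R d omega with d omega = (∂Q/∂x - ∂P/∂y) dx ∧ dy.
  ∂Q/∂x = 6*x + y
  ∂P/∂y = 2*x
  integrand = ∂Q/∂x - ∂P/∂y = 4*x + y.
Integrating over R: integral_0^1 integral_0^{1-x} (4*x + y) dy dx = 5/6.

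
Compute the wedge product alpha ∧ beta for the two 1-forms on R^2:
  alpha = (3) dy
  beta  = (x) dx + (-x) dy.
alpha ∧ beta = (-3*x) dx ∧ dy

Distribute the wedge, using dx_i ∧ dx_j = -dx_j ∧ dx_i and dx_i ∧ dx_i = 0. For each pair (i, j) with i < j, the coefficient of dx_i ∧ dx_j in alpha ∧ beta is (alpha_i * beta_j - alpha_j * beta_i). Collecting: alpha ∧ beta = (-3*x) dx ∧ dy.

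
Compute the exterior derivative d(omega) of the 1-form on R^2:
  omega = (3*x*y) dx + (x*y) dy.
d(omega) = (-3*x + y) dx ∧ dy

For a 1-form omega = sum_i f_i dx_i, the exterior derivative is
  d(omega) = sum_{i < j} (∂f_j/∂x_i - ∂f_i/∂x_j) dx_i ∧ dx_j.
  coefficient of dx ∧ dy: ∂f_2/∂x - ∂f_1/∂y = ∂(x*y)/∂x - ∂(3*x*y)/∂y = -3*x + y
Assembling: d(omega) = (-3*x + y) dx ∧ dy.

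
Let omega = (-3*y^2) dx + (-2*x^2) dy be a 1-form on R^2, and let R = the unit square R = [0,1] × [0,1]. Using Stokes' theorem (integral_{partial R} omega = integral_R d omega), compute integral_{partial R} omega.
integral_(partial R) omega = 1

Stokes: integral_partial_R omega = integral_R d omega with d omega = (∂Q/∂x - ∂P/∂y) dx ∧ dy.
  ∂Q/∂x = -4*x
  ∂P/∂y = -6*y
  integrand = ∂Q/∂x - ∂P/∂y = -4*x + 6*y.
Integrating over R: integral_0^1 integral_0^1 (-4*x + 6*y) dx dy = 1.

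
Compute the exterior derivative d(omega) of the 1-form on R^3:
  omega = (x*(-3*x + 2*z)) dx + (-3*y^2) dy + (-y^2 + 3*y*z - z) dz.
d(omega) = (-2*x) dx ∧ dz + (-2*y + 3*z) dy ∧ dz

For a 1-form omega = sum_i f_i dx_i, the exterior derivative is
  d(omega) = sum_{i < j} (∂f_j/∂x_i - ∂f_i/∂x_j) dx_i ∧ dx_j.
  coefficient of dx ∧ dz: ∂f_3/∂x - ∂f_1/∂z = ∂(-y^2 + 3*y*z - z)/∂x - ∂(x*(-3*x + 2*z))/∂z = -2*x
  coefficient of dy ∧ dz: ∂f_3/∂y - ∂f_2/∂z = ∂(-y^2 + 3*y*z - z)/∂y - ∂(-3*y^2)/∂z = -2*y + 3*z
Assembling: d(omega) = (-2*x) dx ∧ dz + (-2*y + 3*z) dy ∧ dz.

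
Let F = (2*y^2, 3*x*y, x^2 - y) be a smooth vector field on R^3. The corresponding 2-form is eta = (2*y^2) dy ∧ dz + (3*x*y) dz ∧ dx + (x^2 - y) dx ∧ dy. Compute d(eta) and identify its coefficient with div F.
d(eta) = (3*x) dx ∧ dy ∧ dz; div F = 3*x

For a 2-form in R^3 of the form above, applying d gives a 3-form with coefficient ∂P/∂x + ∂Q/∂y + ∂R/∂z:
  ∂P/∂x = 0
  ∂Q/∂y = 3*x
  ∂R/∂z = 0
Sum = 3*x, which is exactly div F.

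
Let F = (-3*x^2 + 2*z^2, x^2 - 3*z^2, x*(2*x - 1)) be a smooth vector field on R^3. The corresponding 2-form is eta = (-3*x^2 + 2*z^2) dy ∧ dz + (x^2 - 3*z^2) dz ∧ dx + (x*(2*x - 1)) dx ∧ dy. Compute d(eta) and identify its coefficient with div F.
d(eta) = (-6*x) dx ∧ dy ∧ dz; div F = -6*x

For a 2-form in R^3 of the form above, applying d gives a 3-form with coefficient ∂P/∂x + ∂Q/∂y + ∂R/∂z:
  ∂P/∂x = -6*x
  ∂Q/∂y = 0
  ∂R/∂z = 0
Sum = -6*x, which is exactly div F.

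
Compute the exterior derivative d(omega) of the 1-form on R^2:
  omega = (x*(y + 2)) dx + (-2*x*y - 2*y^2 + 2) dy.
d(omega) = (-x - 2*y) dx ∧ dy

For a 1-form omega = sum_i f_i dx_i, the exterior derivative is
  d(omega) = sum_{i < j} (∂f_j/∂x_i - ∂f_i/∂x_j) dx_i ∧ dx_j.
  coefficient of dx ∧ dy: ∂f_2/∂x - ∂f_1/∂y = ∂(-2*x*y - 2*y^2 + 2)/∂x - ∂(x*(y + 2))/∂y = -x - 2*y
Assembling: d(omega) = (-x - 2*y) dx ∧ dy.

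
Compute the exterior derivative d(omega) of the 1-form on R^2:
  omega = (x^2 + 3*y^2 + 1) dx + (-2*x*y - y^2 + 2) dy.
d(omega) = (-8*y) dx ∧ dy

For a 1-form omega = sum_i f_i dx_i, the exterior derivative is
  d(omega) = sum_{i < j} (∂f_j/∂x_i - ∂f_i/∂x_j) dx_i ∧ dx_j.
  coefficient of dx ∧ dy: ∂f_2/∂x - ∂f_1/∂y = ∂(-2*x*y - y^2 + 2)/∂x - ∂(x^2 + 3*y^2 + 1)/∂y = -8*y
Assembling: d(omega) = (-8*y) dx ∧ dy.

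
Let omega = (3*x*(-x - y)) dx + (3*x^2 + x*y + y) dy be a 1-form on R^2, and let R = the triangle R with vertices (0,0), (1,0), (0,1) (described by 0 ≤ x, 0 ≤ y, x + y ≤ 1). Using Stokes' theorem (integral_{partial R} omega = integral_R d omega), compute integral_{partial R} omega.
integral_(partial R) omega = 5/3

Stokes: integral_partial_R omega = integral_R d omega with d omega = (∂Q/∂x - ∂P/∂y) dx ∧ dy.
  ∂Q/∂x = 6*x + y
  ∂P/∂y = -3*x
  integrand = ∂Q/∂x - ∂P/∂y = 9*x + y.
Integrating over R: integral_0^1 integral_0^{1-x} (9*x + y) dy dx = 5/3.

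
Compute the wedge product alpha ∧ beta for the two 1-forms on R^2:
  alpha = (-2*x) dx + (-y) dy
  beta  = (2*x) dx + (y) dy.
alpha ∧ beta = 0

Distribute the wedge, using dx_i ∧ dx_j = -dx_j ∧ dx_i and dx_i ∧ dx_i = 0. For each pair (i, j) with i < j, the coefficient of dx_i ∧ dx_j in alpha ∧ beta is (alpha_i * beta_j - alpha_j * beta_i). Collecting: alpha ∧ beta = 0.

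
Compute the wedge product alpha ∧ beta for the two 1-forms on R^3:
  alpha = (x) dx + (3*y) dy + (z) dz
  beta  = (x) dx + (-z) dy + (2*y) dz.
alpha ∧ beta = (-x*(3*y + z)) dx ∧ dy + (x*(2*y - z)) dx ∧ dz + (6*y^2 + z^2) dy ∧ dz

Distribute the wedge, using dx_i ∧ dx_j = -dx_j ∧ dx_i and dx_i ∧ dx_i = 0. For each pair (i, j) with i < j, the coefficient of dx_i ∧ dx_j in alpha ∧ beta is (alpha_i * beta_j - alpha_j * beta_i). Collecting: alpha ∧ beta = (-x*(3*y + z)) dx ∧ dy + (x*(2*y - z)) dx ∧ dz + (6*y^2 + z^2) dy ∧ dz.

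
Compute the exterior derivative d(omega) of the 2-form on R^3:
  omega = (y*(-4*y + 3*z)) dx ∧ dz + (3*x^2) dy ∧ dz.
d(omega) = (6*x + 8*y - 3*z) dx ∧ dy ∧ dz

For a 2-form omega = sum_{i<j} g_{ij} dx_i ∧ dx_j, the exterior derivative is
  d(omega) = sum_{i<j} d(g_{ij}) ∧ dx_i ∧ dx_j = sum_{i<j, k} (∂g_{ij}/∂x_k) dx_k ∧ dx_i ∧ dx_j.
Expand each term, using dx_k ∧ dx_i ∧ dx_j = sgn(permutation) dx_{(a)} ∧ dx_{(b)} ∧ dx_{(c)} with (a < b < c) sorted:
  d(y*(-4*y + 3*z)) includes (∂/∂y)(y*(-4*y + 3*z)) dy = (-8*y + 3*z) dy, which multiplied by dx ∧ dz gives (8*y - 3*z) dx ∧ dy ∧ dz
  d(3*x^2) includes (∂/∂x)(3*x^2) dx = (6*x) dx, which multiplied by dy ∧ dz gives (6*x) dx ∧ dy ∧ dz
Collecting like 3-forms: d(omega) = (6*x + 8*y - 3*z) dx ∧ dy ∧ dz.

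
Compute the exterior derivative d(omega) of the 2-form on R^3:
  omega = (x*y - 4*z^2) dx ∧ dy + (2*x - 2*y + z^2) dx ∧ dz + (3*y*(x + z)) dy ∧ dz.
d(omega) = (3*y - 8*z + 2) dx ∧ dy ∧ dz

For a 2-form omega = sum_{i<j} g_{ij} dx_i ∧ dx_j, the exterior derivative is
  d(omega) = sum_{i<j} d(g_{ij}) ∧ dx_i ∧ dx_j = sum_{i<j, k} (∂g_{ij}/∂x_k) dx_k ∧ dx_i ∧ dx_j.
Expand each term, using dx_k ∧ dx_i ∧ dx_j = sgn(permutation) dx_{(a)} ∧ dx_{(b)} ∧ dx_{(c)} with (a < b < c) sorted:
  d(x*y - 4*z^2) includes (∂/∂z)(x*y - 4*z^2) dz = (-8*z) dz, which multiplied by dx ∧ dy gives (-8*z) dx ∧ dy ∧ dz
  d(2*x - 2*y + z^2) includes (∂/∂y)(2*x - 2*y + z^2) dy = (-2) dy, which multiplied by dx ∧ dz gives (2) dx ∧ dy ∧ dz
  d(3*y*(x + z)) includes (∂/∂x)(3*y*(x + z)) dx = (3*y) dx, which multiplied by dy ∧ dz gives (3*y) dx ∧ dy ∧ dz
Collecting like 3-forms: d(omega) = (3*y - 8*z + 2) dx ∧ dy ∧ dz.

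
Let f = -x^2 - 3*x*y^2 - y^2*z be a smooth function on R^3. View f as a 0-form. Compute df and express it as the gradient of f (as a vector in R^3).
df = (-2*x - 3*y^2) dx + (2*y*(-3*x - z)) dy + (-y^2) dz; grad f = (-2*x - 3*y^2, 2*y*(-3*x - z), -y^2)

For a 0-form f, d f = (∂f/∂x) dx + (∂f/∂y) dy + (∂f/∂z) dz. The components of the vector representation are exactly the entries of grad f in Cartesian coordinates:
  ∂f/∂x = -2*x - 3*y^2
  ∂f/∂y = 2*y*(-3*x - z)
  ∂f/∂z = -y^2.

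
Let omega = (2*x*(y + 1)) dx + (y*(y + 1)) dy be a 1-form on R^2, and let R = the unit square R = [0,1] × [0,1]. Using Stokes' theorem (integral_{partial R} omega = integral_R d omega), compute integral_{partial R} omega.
integral_(partial R) omega = -1

Stokes: integral_partial_R omega = integral_R d omega with d omega = (∂Q/∂x - ∂P/∂y) dx ∧ dy.
  ∂Q/∂x = 0
  ∂P/∂y = 2*x
  integrand = ∂Q/∂x - ∂P/∂y = -2*x.
Integrating over R: integral_0^1 integral_0^1 (-2*x) dx dy = -1.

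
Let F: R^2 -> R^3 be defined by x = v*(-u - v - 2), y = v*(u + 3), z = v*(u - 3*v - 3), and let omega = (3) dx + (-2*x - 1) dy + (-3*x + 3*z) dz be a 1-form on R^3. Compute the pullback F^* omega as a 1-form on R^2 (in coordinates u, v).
F^* omega = (v*(8*u*v - 4*v^2 + v - 4)) du + (8*u^2*v - 40*u*v^2 - 11*u*v - 4*u + 36*v^3 + 42*v^2 + 15*v - 9) dv

Using F^*(f dg) = (f ∘ F) d(g ∘ F), substitute each coordinate x_i by F_i(u, v) in f_i, and replace dx_i by d F_i = (∂F_i/∂u) du + (∂F_i/∂v) dv.
  For the x component: f_1(F) = 3; d F_1 = (-v) du + (-u - 2*v - 2) dv
  For the y component: f_2(F) = 2*u*v + 2*v^2 + 4*v - 1; d F_2 = (v) du + (u + 3) dv
  For the z component: f_3(F) = 3*v*(2*u - 2*v - 1); d F_3 = (v) du + (u - 6*v - 3) dv
Combining and collecting du, dv coefficients:
  coeff of du: v*(8*u*v - 4*v^2 + v - 4)
  coeff of dv: 8*u^2*v - 40*u*v^2 - 11*u*v - 4*u + 36*v^3 + 42*v^2 + 15*v - 9
F^* omega = (v*(8*u*v - 4*v^2 + v - 4)) du + (8*u^2*v - 40*u*v^2 - 11*u*v - 4*u + 36*v^3 + 42*v^2 + 15*v - 9) dv.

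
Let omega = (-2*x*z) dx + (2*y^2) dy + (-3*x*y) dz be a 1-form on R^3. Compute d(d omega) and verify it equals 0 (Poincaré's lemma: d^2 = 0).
d(d omega) = 0

Step 1: d omega = sum_{i<j} (∂f_j/∂x_i - ∂f_i/∂x_j) dx_i ∧ dx_j:
  coeff of dx ∧ dy: 0
  coeff of dx ∧ dz: 2*x - 3*y
  coeff of dy ∧ dz: -3*x
Step 2: Apply d again to each 2-form coefficient. The only possible 3-form in R^3 is dx ∧ dy ∧ dz, with coefficient
  ∂(coeff of dy∧dz)/∂x - ∂(coeff of dx∧dz)/∂y + ∂(coeff of dx∧dy)/∂z
  = ∂/∂x (-3*x) - ∂/∂y (2*x - 3*y) + ∂/∂z (0).
Each of these terms simplifies to sums of mixed partials that cancel in pairs. The result is 0 (by equality of mixed partials for smooth functions — Schwarz / Clairaut).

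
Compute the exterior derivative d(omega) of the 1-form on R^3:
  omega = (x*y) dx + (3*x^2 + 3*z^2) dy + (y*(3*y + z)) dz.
d(omega) = (5*x) dx ∧ dy + (6*y - 5*z) dy ∧ dz

For a 1-form omega = sum_i f_i dx_i, the exterior derivative is
  d(omega) = sum_{i < j} (∂f_j/∂x_i - ∂f_i/∂x_j) dx_i ∧ dx_j.
  coefficient of dx ∧ dy: ∂f_2/∂x - ∂f_1/∂y = ∂(3*x^2 + 3*z^2)/∂x - ∂(x*y)/∂y = 5*x
  coefficient of dy ∧ dz: ∂f_3/∂y - ∂f_2/∂z = ∂(y*(3*y + z))/∂y - ∂(3*x^2 + 3*z^2)/∂z = 6*y - 5*z
Assembling: d(omega) = (5*x) dx ∧ dy + (6*y - 5*z) dy ∧ dz.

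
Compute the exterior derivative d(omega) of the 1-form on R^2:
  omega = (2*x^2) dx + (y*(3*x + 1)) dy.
d(omega) = (3*y) dx ∧ dy

For a 1-form omega = sum_i f_i dx_i, the exterior derivative is
  d(omega) = sum_{i < j} (∂f_j/∂x_i - ∂f_i/∂x_j) dx_i ∧ dx_j.
  coefficient of dx ∧ dy: ∂f_2/∂x - ∂f_1/∂y = ∂(y*(3*x + 1))/∂x - ∂(2*x^2)/∂y = 3*y
Assembling: d(omega) = (3*y) dx ∧ dy.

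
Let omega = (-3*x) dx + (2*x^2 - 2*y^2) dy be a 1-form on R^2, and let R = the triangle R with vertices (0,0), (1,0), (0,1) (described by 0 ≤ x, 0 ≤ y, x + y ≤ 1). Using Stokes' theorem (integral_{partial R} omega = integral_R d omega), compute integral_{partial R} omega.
integral_(partial R) omega = 2/3

Stokes: integral_partial_R omega = integral_R d omega with d omega = (∂Q/∂x - ∂P/∂y) dx ∧ dy.
  ∂Q/∂x = 4*x
  ∂P/∂y = 0
  integrand = ∂Q/∂x - ∂P/∂y = 4*x.
Integrating over R: integral_0^1 integral_0^{1-x} (4*x) dy dx = 2/3.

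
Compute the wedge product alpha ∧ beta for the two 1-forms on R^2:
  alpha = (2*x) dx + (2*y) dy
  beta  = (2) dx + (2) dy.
alpha ∧ beta = (4*x - 4*y) dx ∧ dy

Distribute the wedge, using dx_i ∧ dx_j = -dx_j ∧ dx_i and dx_i ∧ dx_i = 0. For each pair (i, j) with i < j, the coefficient of dx_i ∧ dx_j in alpha ∧ beta is (alpha_i * beta_j - alpha_j * beta_i). Collecting: alpha ∧ beta = (4*x - 4*y) dx ∧ dy.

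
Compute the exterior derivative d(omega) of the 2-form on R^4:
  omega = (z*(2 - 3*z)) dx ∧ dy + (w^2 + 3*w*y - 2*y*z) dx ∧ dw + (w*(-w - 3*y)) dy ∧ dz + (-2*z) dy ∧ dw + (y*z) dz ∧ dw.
d(omega) = (2 - 6*z) dx ∧ dy ∧ dz + (-3*w + 2*z) dx ∧ dy ∧ dw + (2*y) dx ∧ dz ∧ dw + (-2*w - 3*y + z + 2) dy ∧ dz ∧ dw

For a 2-form omega = sum_{i<j} g_{ij} dx_i ∧ dx_j, the exterior derivative is
  d(omega) = sum_{i<j} d(g_{ij}) ∧ dx_i ∧ dx_j = sum_{i<j, k} (∂g_{ij}/∂x_k) dx_k ∧ dx_i ∧ dx_j.
Expand each term, using dx_k ∧ dx_i ∧ dx_j = sgn(permutation) dx_{(a)} ∧ dx_{(b)} ∧ dx_{(c)} with (a < b < c) sorted:
  d(z*(2 - 3*z)) includes (∂/∂z)(z*(2 - 3*z)) dz = (2 - 6*z) dz, which multiplied by dx ∧ dy gives (2 - 6*z) dx ∧ dy ∧ dz
  d(w^2 + 3*w*y - 2*y*z) includes (∂/∂y)(w^2 + 3*w*y - 2*y*z) dy = (3*w - 2*z) dy, which multiplied by dx ∧ dw gives (-3*w + 2*z) dx ∧ dy ∧ dw
  d(w^2 + 3*w*y - 2*y*z) includes (∂/∂z)(w^2 + 3*w*y - 2*y*z) dz = (-2*y) dz, which multiplied by dx ∧ dw gives (2*y) dx ∧ dz ∧ dw
  d(w*(-w - 3*y)) includes (∂/∂w)(w*(-w - 3*y)) dw = (-2*w - 3*y) dw, which multiplied by dy ∧ dz gives (-2*w - 3*y) dy ∧ dz ∧ dw
  d(-2*z) includes (∂/∂z)(-2*z) dz = (-2) dz, which multiplied by dy ∧ dw gives (2) dy ∧ dz ∧ dw
  d(y*z) includes (∂/∂y)(y*z) dy = (z) dy, which multiplied by dz ∧ dw gives (z) dy ∧ dz ∧ dw
Collecting like 3-forms: d(omega) = (2 - 6*z) dx ∧ dy ∧ dz + (-3*w + 2*z) dx ∧ dy ∧ dw + (2*y) dx ∧ dz ∧ dw + (-2*w - 3*y + z + 2) dy ∧ dz ∧ dw.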